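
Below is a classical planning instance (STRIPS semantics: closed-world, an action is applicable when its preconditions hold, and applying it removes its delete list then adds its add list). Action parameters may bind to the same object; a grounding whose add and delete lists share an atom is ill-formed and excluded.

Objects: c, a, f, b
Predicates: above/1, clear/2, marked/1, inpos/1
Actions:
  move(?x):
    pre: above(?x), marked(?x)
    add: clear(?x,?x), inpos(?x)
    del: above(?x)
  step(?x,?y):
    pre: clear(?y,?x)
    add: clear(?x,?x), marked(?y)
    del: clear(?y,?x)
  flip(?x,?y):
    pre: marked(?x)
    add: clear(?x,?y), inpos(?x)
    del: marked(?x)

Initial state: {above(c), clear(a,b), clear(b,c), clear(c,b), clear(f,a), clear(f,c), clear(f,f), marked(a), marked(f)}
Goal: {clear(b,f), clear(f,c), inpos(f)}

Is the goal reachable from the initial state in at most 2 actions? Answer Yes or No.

No

1. step(c,b)  →  {above(c), clear(a,b), clear(c,b), clear(c,c), clear(f,a), clear(f,c), clear(f,f), marked(a), marked(b), marked(f)}
2. flip(f,c)  →  {above(c), clear(a,b), clear(c,b), clear(c,c), clear(f,a), clear(f,c), clear(f,f), inpos(f), marked(a), marked(b)}
3. flip(b,f)  →  {above(c), clear(a,b), clear(b,f), clear(c,b), clear(c,c), clear(f,a), clear(f,c), clear(f,f), inpos(b), inpos(f), marked(a)}
optimal plan length = 3; 3 > 2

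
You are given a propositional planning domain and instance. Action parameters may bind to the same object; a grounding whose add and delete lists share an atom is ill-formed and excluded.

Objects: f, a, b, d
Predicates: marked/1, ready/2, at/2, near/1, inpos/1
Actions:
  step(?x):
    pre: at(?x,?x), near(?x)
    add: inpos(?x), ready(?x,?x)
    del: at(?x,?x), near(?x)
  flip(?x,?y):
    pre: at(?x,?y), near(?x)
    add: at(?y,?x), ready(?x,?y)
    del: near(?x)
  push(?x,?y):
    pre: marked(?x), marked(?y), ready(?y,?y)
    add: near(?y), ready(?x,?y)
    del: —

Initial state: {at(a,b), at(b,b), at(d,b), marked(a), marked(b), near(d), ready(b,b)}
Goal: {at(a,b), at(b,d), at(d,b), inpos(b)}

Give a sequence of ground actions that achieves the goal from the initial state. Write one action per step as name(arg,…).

1. flip(d,b)  →  {at(a,b), at(b,b), at(b,d), at(d,b), marked(a), marked(b), ready(b,b), ready(d,b)}
2. push(a,b)  →  {at(a,b), at(b,b), at(b,d), at(d,b), marked(a), marked(b), near(b), ready(a,b), ready(b,b), ready(d,b)}
3. step(b)  →  {at(a,b), at(b,d), at(d,b), inpos(b), marked(a), marked(b), ready(a,b), ready(b,b), ready(d,b)}

flip(d,b); push(a,b); step(b)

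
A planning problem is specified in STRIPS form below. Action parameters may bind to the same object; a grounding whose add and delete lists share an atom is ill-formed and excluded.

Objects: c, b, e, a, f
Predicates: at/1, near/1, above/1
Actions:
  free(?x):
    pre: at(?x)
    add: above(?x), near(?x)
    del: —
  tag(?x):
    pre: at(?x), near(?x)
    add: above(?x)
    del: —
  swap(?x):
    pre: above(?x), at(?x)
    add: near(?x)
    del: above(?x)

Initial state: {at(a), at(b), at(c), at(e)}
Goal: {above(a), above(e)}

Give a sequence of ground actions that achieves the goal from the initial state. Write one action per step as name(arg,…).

1. free(e)  →  {above(e), at(a), at(b), at(c), at(e), near(e)}
2. free(a)  →  {above(a), above(e), at(a), at(b), at(c), at(e), near(a), near(e)}

free(e); free(a)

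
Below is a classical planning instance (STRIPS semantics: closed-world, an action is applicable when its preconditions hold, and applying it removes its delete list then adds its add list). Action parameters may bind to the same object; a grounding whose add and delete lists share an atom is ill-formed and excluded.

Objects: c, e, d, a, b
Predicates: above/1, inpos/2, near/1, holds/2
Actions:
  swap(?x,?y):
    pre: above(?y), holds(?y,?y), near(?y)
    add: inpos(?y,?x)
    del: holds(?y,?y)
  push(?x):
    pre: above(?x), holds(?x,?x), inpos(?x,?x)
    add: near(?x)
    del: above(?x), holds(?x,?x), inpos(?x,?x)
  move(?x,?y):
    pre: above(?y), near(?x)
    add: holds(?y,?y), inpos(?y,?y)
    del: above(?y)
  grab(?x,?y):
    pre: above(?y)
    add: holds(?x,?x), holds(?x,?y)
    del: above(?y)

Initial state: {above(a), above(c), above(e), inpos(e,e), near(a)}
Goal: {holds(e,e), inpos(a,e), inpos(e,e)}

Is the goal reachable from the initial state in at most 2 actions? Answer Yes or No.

1. move(a,e)  →  {above(a), above(c), holds(e,e), inpos(e,e), near(a)}
2. grab(a,c)  →  {above(a), holds(a,a), holds(a,c), holds(e,e), inpos(e,e), near(a)}
3. swap(e,a)  →  {above(a), holds(a,c), holds(e,e), inpos(a,e), inpos(e,e), near(a)}
optimal plan length = 3; 3 > 2

No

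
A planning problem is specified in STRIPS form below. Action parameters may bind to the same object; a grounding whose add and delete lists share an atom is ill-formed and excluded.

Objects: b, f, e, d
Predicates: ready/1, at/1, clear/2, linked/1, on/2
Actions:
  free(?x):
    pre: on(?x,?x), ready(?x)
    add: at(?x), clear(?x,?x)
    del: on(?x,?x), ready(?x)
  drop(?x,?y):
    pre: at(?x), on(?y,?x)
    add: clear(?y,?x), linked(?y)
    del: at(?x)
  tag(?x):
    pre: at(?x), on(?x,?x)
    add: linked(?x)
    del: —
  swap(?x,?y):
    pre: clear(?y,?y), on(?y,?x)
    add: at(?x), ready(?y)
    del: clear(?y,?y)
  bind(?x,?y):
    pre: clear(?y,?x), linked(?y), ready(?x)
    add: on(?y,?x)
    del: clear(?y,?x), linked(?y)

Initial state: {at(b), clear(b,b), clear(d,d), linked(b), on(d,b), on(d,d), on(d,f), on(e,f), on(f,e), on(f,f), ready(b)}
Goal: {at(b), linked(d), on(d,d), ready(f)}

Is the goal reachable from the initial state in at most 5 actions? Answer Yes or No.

1. swap(f,d)  →  {at(b), at(f), clear(b,b), linked(b), on(d,b), on(d,d), on(d,f), on(e,f), on(f,e), on(f,f), ready(b), ready(d)}
2. drop(f,f)  →  {at(b), clear(b,b), clear(f,f), linked(b), linked(f), on(d,b), on(d,d), on(d,f), on(e,f), on(f,e), on(f,f), ready(b), ready(d)}
3. swap(f,f)  →  {at(b), at(f), clear(b,b), linked(b), linked(f), on(d,b), on(d,d), on(d,f), on(e,f), on(f,e), on(f,f), ready(b), ready(d), ready(f)}
4. drop(f,d)  →  {at(b), clear(b,b), clear(d,f), linked(b), linked(d), linked(f), on(d,b), on(d,d), on(d,f), on(e,f), on(f,e), on(f,f), ready(b), ready(d), ready(f)}
optimal plan length = 4; 4 ≤ 5

Yes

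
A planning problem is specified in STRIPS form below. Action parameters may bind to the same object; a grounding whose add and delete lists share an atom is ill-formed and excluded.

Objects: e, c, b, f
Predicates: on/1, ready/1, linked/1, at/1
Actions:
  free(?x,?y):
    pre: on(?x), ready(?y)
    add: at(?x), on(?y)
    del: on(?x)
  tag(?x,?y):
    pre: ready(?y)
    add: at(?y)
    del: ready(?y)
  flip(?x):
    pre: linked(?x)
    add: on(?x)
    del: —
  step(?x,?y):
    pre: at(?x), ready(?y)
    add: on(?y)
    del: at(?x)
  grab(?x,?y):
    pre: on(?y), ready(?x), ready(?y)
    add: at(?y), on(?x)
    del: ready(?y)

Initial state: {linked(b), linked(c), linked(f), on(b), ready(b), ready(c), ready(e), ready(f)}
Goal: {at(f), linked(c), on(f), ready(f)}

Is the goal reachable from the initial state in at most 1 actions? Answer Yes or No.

1. free(b,f)  →  {at(b), linked(b), linked(c), linked(f), on(f), ready(b), ready(c), ready(e), ready(f)}
2. free(f,e)  →  {at(b), at(f), linked(b), linked(c), linked(f), on(e), ready(b), ready(c), ready(e), ready(f)}
3. free(e,f)  →  {at(b), at(e), at(f), linked(b), linked(c), linked(f), on(f), ready(b), ready(c), ready(e), ready(f)}
optimal plan length = 3; 3 > 1

No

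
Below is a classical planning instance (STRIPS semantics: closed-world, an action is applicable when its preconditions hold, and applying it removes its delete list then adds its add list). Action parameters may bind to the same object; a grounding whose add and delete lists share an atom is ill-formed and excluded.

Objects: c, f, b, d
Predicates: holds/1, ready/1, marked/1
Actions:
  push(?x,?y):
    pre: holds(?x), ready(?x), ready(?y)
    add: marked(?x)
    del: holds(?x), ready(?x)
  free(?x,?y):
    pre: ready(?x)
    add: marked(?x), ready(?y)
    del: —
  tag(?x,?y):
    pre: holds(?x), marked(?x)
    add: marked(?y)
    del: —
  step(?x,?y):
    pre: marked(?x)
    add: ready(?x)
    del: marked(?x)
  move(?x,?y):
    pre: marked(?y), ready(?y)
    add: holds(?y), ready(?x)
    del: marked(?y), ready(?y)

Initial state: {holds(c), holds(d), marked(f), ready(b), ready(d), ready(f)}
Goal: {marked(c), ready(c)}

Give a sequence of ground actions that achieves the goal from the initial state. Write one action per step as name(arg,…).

1. free(f,c)  →  {holds(c), holds(d), marked(f), ready(b), ready(c), ready(d), ready(f)}
2. free(c,c)  →  {holds(c), holds(d), marked(c), marked(f), ready(b), ready(c), ready(d), ready(f)}

free(f,c); free(c,c)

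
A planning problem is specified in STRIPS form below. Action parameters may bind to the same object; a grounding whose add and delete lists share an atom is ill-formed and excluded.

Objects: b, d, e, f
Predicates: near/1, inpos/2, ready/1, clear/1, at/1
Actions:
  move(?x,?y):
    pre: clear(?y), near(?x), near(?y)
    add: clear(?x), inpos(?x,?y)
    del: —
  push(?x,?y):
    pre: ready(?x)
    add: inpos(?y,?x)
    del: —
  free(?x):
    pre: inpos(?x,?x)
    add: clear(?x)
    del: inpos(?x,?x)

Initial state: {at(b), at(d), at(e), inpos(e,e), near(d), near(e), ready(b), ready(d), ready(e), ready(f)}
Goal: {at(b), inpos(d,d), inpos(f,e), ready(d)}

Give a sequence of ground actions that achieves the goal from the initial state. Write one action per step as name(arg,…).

1. push(d,d)  →  {at(b), at(d), at(e), inpos(d,d), inpos(e,e), near(d), near(e), ready(b), ready(d), ready(e), ready(f)}
2. push(e,f)  →  {at(b), at(d), at(e), inpos(d,d), inpos(e,e), inpos(f,e), near(d), near(e), ready(b), ready(d), ready(e), ready(f)}

push(d,d); push(e,f)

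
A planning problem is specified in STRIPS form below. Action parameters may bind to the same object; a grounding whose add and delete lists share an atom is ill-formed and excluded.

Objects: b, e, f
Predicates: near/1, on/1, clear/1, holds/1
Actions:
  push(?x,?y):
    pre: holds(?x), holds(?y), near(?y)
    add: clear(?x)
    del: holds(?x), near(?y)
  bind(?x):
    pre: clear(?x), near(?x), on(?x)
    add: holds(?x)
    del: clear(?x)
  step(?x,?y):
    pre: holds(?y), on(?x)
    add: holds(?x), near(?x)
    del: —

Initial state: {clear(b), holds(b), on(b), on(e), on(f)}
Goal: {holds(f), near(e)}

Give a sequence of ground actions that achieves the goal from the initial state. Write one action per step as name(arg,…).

1. step(e,b)  →  {clear(b), holds(b), holds(e), near(e), on(b), on(e), on(f)}
2. step(f,b)  →  {clear(b), holds(b), holds(e), holds(f), near(e), near(f), on(b), on(e), on(f)}

step(e,b); step(f,b)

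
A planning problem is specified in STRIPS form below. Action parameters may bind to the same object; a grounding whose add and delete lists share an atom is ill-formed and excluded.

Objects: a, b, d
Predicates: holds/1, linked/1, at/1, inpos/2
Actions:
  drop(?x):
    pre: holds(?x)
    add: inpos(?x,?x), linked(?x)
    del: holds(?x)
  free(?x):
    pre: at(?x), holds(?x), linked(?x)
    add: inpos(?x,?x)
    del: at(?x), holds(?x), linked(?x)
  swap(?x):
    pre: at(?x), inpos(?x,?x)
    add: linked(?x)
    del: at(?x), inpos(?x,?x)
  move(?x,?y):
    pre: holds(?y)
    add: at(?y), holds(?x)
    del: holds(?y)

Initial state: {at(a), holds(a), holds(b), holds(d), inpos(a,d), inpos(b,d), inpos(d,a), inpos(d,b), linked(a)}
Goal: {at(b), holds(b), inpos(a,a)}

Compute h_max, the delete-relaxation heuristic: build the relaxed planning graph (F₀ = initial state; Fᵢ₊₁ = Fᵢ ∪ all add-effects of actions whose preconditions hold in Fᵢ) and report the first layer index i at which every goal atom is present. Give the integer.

1

F0 = init (9 atoms)
F1 = F0 ∪ {at(b), at(d), inpos(a,a), inpos(b,b), inpos(d,d), linked(b), linked(d)}  (16 atoms)
goal ⊆ F1  ⇒  h_max = 1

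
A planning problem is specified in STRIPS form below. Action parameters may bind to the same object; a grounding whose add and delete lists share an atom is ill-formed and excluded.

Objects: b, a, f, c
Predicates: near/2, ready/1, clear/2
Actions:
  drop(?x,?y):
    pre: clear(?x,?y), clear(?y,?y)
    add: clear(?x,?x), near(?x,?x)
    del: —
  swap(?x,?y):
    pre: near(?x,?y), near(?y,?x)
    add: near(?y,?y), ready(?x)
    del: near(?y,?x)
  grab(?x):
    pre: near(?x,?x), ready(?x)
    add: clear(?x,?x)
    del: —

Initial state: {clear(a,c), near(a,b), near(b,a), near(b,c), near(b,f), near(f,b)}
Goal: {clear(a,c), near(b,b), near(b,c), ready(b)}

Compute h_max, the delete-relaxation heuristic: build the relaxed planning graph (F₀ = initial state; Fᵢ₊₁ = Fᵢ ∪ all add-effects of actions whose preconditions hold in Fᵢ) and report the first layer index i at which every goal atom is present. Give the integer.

1

F0 = init (6 atoms)
F1 = F0 ∪ {near(a,a), near(b,b), near(f,f), ready(a), ready(b), ready(f)}  (12 atoms)
goal ⊆ F1  ⇒  h_max = 1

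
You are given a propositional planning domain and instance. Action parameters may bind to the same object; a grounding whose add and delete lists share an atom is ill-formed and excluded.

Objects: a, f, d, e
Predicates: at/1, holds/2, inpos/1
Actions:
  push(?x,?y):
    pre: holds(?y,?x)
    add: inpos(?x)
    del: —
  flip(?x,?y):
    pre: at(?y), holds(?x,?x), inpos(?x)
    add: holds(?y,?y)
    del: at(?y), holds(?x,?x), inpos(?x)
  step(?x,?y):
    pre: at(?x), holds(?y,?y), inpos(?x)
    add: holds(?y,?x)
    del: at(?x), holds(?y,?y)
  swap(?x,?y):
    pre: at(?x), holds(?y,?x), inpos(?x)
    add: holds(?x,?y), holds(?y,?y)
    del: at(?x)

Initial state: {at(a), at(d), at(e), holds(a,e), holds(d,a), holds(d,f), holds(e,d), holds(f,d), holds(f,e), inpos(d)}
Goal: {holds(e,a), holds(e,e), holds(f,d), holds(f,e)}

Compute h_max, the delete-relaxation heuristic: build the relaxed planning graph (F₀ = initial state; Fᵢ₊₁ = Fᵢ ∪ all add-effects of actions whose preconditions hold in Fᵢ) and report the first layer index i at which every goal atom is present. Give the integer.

F0 = init (10 atoms)
F1 = F0 ∪ {holds(d,e), holds(e,e), holds(f,f), inpos(a), inpos(e), inpos(f)}  (16 atoms)
F2 = F1 ∪ {holds(a,a), holds(a,d), holds(d,d), holds(e,a), holds(e,f), holds(f,a)}  (22 atoms)
goal ⊆ F2  ⇒  h_max = 2

2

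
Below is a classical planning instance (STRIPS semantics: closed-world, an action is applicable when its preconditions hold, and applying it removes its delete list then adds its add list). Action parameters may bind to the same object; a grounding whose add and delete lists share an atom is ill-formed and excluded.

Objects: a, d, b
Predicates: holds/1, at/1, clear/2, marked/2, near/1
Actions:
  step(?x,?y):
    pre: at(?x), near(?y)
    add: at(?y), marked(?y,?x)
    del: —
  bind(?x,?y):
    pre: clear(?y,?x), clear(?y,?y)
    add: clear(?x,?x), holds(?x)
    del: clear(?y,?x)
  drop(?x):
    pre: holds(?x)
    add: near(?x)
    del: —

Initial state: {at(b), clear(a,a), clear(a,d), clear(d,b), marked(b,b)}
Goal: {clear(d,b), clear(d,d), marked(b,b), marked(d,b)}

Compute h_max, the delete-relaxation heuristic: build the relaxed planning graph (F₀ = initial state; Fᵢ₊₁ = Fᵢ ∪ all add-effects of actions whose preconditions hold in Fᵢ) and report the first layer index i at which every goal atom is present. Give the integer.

3

F0 = init (5 atoms)
F1 = F0 ∪ {clear(d,d), holds(d)}  (7 atoms)
F2 = F1 ∪ {clear(b,b), holds(b), near(d)}  (10 atoms)
F3 = F2 ∪ {at(d), marked(d,b), near(b)}  (13 atoms)
goal ⊆ F3  ⇒  h_max = 3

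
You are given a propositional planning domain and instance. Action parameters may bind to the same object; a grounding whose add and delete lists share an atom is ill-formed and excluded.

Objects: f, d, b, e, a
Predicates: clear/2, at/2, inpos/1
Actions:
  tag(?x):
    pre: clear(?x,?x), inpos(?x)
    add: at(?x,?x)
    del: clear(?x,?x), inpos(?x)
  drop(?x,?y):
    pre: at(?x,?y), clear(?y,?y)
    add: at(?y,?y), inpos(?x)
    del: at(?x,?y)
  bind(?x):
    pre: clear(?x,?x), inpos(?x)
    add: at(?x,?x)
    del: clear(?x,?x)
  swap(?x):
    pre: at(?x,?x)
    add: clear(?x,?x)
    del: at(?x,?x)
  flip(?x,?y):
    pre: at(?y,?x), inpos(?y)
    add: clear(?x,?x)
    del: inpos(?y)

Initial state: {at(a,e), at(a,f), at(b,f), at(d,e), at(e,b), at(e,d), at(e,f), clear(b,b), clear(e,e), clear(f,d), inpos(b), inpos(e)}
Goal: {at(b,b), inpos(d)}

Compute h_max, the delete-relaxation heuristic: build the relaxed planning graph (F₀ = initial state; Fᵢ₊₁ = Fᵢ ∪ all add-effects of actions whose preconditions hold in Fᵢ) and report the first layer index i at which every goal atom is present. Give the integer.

1

F0 = init (12 atoms)
F1 = F0 ∪ {at(b,b), at(e,e), clear(d,d), clear(f,f), inpos(a), inpos(d)}  (18 atoms)
goal ⊆ F1  ⇒  h_max = 1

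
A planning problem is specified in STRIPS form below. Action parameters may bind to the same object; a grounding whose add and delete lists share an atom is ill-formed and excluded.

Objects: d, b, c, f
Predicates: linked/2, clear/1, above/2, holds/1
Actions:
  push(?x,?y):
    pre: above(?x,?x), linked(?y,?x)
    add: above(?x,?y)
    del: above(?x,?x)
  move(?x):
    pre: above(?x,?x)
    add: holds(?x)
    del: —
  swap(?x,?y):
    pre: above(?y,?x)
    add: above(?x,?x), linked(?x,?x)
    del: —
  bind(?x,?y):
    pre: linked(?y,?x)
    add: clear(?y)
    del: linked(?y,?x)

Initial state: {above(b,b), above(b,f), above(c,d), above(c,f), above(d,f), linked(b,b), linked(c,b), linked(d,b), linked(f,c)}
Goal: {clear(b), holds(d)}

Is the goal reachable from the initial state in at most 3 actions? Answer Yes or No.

1. swap(d,c)  →  {above(b,b), above(b,f), above(c,d), above(c,f), above(d,d), above(d,f), linked(b,b), linked(c,b), linked(d,b), linked(d,d), linked(f,c)}
2. move(d)  →  {above(b,b), above(b,f), above(c,d), above(c,f), above(d,d), above(d,f), holds(d), linked(b,b), linked(c,b), linked(d,b), linked(d,d), linked(f,c)}
3. bind(b,b)  →  {above(b,b), above(b,f), above(c,d), above(c,f), above(d,d), above(d,f), clear(b), holds(d), linked(c,b), linked(d,b), linked(d,d), linked(f,c)}
optimal plan length = 3; 3 ≤ 3

Yes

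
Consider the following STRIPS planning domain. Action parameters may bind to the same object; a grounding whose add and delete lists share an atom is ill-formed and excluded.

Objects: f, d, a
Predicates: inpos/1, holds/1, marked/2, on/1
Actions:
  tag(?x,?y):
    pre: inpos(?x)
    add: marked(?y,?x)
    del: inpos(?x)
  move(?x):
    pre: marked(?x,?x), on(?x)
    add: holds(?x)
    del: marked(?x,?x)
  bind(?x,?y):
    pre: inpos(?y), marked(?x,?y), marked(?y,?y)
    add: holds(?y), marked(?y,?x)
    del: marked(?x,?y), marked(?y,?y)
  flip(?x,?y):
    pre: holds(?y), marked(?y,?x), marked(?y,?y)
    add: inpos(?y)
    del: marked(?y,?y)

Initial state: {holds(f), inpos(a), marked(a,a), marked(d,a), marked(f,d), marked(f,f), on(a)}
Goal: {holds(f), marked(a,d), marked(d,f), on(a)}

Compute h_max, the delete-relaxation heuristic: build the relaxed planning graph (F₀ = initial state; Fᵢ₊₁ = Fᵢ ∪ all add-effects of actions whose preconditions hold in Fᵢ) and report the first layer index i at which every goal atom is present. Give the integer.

F0 = init (7 atoms)
F1 = F0 ∪ {holds(a), inpos(f), marked(a,d), marked(f,a)}  (11 atoms)
F2 = F1 ∪ {marked(a,f), marked(d,f)}  (13 atoms)
goal ⊆ F2  ⇒  h_max = 2

2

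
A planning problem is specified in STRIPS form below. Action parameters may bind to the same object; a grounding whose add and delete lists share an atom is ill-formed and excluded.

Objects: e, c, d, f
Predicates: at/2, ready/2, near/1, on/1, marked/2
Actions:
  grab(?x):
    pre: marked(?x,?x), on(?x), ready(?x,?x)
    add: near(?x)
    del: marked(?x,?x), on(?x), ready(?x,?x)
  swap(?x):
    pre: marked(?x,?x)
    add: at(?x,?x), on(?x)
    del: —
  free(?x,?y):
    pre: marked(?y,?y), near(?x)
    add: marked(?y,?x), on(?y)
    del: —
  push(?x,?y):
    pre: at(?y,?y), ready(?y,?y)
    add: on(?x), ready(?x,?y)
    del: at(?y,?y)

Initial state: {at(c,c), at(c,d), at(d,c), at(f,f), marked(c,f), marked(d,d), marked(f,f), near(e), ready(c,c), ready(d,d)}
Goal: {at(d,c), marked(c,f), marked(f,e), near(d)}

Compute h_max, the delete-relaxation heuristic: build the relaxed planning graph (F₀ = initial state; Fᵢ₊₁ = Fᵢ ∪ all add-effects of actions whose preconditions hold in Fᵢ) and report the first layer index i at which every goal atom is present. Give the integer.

F0 = init (10 atoms)
F1 = F0 ∪ {at(d,d), marked(d,e), marked(f,e), on(c), on(d), on(e), on(f), ready(d,c), ready(e,c), ready(f,c)}  (20 atoms)
F2 = F1 ∪ {near(d), ready(c,d), ready(e,d), ready(f,d)}  (24 atoms)
goal ⊆ F2  ⇒  h_max = 2

2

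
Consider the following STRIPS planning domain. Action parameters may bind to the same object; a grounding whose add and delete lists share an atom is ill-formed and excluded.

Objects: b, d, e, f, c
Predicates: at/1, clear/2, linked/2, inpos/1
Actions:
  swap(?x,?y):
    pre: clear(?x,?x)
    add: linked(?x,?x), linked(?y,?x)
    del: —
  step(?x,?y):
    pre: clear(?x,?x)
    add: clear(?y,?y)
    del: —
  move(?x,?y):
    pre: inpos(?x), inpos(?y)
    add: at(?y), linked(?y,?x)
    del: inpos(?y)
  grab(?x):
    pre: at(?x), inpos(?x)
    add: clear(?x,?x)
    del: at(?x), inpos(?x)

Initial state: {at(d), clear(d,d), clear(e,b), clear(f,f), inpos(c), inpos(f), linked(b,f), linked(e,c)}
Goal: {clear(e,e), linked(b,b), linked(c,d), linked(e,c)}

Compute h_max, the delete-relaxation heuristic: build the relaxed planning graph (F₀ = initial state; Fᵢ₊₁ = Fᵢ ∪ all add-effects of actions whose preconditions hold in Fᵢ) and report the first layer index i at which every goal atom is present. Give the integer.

2

F0 = init (8 atoms)
F1 = F0 ∪ {at(c), at(f), clear(b,b), clear(c,c), clear(e,e), linked(b,d), linked(c,c), linked(c,d), linked(c,f), linked(d,d), linked(d,f), linked(e,d), linked(e,f), linked(f,c), linked(f,d), linked(f,f)}  (24 atoms)
F2 = F1 ∪ {linked(b,b), linked(b,c), linked(b,e), linked(c,b), linked(c,e), linked(d,b), linked(d,c), linked(d,e), linked(e,b), linked(e,e), linked(f,b), linked(f,e)}  (36 atoms)
goal ⊆ F2  ⇒  h_max = 2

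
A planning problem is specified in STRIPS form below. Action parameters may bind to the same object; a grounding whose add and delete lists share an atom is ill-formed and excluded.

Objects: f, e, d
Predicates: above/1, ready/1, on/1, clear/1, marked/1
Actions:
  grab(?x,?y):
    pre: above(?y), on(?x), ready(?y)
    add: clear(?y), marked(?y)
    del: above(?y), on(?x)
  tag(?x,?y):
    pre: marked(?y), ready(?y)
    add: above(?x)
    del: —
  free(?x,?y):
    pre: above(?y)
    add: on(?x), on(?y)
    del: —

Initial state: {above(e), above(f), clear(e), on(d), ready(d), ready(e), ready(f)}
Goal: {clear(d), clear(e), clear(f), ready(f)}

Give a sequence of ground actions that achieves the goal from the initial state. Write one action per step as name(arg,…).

1. grab(d,f)  →  {above(e), clear(e), clear(f), marked(f), ready(d), ready(e), ready(f)}
2. tag(d,f)  →  {above(d), above(e), clear(e), clear(f), marked(f), ready(d), ready(e), ready(f)}
3. free(f,e)  →  {above(d), above(e), clear(e), clear(f), marked(f), on(e), on(f), ready(d), ready(e), ready(f)}
4. grab(f,d)  →  {above(e), clear(d), clear(e), clear(f), marked(d), marked(f), on(e), ready(d), ready(e), ready(f)}

grab(d,f); tag(d,f); free(f,e); grab(f,d)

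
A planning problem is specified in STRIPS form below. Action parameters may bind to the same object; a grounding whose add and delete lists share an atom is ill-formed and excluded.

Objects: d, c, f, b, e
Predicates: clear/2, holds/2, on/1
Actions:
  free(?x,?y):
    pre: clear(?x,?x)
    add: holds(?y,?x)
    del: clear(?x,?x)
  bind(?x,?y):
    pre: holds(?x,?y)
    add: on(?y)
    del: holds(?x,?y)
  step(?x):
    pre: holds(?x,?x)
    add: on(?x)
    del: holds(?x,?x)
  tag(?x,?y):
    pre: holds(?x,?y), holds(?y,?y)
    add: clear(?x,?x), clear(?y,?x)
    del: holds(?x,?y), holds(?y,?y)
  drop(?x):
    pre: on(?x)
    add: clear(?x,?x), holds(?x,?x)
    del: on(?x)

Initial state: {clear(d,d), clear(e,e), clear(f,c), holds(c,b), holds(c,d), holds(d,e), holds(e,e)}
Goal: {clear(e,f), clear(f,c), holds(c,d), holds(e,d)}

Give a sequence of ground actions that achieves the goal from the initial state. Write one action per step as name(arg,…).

free(d,e); free(e,f); tag(f,e)

1. free(d,e)  →  {clear(e,e), clear(f,c), holds(c,b), holds(c,d), holds(d,e), holds(e,d), holds(e,e)}
2. free(e,f)  →  {clear(f,c), holds(c,b), holds(c,d), holds(d,e), holds(e,d), holds(e,e), holds(f,e)}
3. tag(f,e)  →  {clear(e,f), clear(f,c), clear(f,f), holds(c,b), holds(c,d), holds(d,e), holds(e,d)}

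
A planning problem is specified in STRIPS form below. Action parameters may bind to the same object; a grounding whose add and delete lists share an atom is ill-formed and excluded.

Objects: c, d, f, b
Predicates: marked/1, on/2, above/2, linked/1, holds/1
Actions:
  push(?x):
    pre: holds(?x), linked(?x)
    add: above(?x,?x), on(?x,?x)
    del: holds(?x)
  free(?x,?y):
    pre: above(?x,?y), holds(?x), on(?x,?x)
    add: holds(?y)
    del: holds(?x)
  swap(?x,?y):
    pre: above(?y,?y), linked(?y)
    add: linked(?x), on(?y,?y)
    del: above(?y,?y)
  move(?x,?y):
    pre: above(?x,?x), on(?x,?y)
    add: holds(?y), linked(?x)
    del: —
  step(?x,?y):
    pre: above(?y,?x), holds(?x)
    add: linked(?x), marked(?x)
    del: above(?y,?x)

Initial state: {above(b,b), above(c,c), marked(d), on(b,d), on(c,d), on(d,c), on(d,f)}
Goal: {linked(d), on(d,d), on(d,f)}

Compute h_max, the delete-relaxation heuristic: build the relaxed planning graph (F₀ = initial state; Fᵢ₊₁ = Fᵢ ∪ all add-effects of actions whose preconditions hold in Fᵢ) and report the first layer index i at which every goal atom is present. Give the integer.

3

F0 = init (7 atoms)
F1 = F0 ∪ {holds(d), linked(b), linked(c)}  (10 atoms)
F2 = F1 ∪ {linked(d), linked(f), on(b,b), on(c,c)}  (14 atoms)
F3 = F2 ∪ {above(d,d), holds(b), holds(c), on(d,d)}  (18 atoms)
goal ⊆ F3  ⇒  h_max = 3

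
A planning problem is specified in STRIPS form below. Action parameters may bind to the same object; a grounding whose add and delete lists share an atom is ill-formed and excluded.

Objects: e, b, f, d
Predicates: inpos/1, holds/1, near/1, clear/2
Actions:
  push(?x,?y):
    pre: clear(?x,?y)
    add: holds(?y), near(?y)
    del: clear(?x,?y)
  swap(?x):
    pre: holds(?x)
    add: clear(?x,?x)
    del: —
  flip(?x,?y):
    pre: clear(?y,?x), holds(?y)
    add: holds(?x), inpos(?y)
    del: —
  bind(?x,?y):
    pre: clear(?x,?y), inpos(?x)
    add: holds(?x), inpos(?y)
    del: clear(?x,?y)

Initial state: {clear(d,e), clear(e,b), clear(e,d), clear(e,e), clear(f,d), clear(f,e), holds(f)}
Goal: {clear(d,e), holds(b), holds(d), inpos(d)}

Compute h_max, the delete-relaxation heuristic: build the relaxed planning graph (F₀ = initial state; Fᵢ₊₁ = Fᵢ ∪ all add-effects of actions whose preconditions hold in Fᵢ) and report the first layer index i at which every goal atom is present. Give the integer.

F0 = init (7 atoms)
F1 = F0 ∪ {clear(f,f), holds(b), holds(d), holds(e), inpos(f), near(b), near(d), near(e)}  (15 atoms)
F2 = F1 ∪ {clear(b,b), clear(d,d), inpos(d), inpos(e), near(f)}  (20 atoms)
goal ⊆ F2  ⇒  h_max = 2

2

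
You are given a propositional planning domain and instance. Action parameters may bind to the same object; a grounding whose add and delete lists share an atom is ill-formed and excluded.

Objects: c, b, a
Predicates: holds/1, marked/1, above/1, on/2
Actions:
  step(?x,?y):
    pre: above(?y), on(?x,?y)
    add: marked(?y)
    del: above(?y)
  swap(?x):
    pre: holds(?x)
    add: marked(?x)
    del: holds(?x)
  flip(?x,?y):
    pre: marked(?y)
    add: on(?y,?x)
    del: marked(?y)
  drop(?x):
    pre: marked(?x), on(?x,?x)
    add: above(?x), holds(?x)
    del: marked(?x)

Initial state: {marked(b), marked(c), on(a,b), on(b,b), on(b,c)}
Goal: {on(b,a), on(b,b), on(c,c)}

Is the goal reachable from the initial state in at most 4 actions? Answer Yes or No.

1. flip(c,c)  →  {marked(b), on(a,b), on(b,b), on(b,c), on(c,c)}
2. flip(a,b)  →  {on(a,b), on(b,a), on(b,b), on(b,c), on(c,c)}
optimal plan length = 2; 2 ≤ 4

Yes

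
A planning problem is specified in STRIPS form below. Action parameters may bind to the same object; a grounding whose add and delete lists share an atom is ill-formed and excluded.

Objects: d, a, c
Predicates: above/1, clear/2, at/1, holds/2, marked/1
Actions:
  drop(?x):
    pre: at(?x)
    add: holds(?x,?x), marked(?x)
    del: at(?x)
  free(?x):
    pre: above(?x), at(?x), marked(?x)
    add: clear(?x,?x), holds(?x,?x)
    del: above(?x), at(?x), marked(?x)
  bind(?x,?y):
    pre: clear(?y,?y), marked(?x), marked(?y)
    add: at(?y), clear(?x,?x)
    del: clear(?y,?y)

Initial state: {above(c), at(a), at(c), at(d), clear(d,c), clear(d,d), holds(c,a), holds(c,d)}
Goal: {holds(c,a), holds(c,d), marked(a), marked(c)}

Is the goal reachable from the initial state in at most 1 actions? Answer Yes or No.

No

1. drop(a)  →  {above(c), at(c), at(d), clear(d,c), clear(d,d), holds(a,a), holds(c,a), holds(c,d), marked(a)}
2. drop(c)  →  {above(c), at(d), clear(d,c), clear(d,d), holds(a,a), holds(c,a), holds(c,c), holds(c,d), marked(a), marked(c)}
optimal plan length = 2; 2 > 1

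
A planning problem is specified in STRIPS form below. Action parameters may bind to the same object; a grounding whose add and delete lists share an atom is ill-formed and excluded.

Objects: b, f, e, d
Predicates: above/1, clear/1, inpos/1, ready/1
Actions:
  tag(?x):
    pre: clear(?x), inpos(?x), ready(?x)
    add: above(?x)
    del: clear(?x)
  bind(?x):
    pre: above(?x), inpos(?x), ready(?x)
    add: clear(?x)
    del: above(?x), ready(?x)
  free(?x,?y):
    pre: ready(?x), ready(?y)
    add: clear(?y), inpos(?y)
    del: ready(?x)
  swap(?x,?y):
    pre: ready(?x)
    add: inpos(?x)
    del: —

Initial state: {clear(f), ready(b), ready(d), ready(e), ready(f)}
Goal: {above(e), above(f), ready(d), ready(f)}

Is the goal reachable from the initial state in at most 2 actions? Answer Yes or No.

No

1. free(b,e)  →  {clear(e), clear(f), inpos(e), ready(d), ready(e), ready(f)}
2. tag(e)  →  {above(e), clear(f), inpos(e), ready(d), ready(e), ready(f)}
3. free(e,f)  →  {above(e), clear(f), inpos(e), inpos(f), ready(d), ready(f)}
4. tag(f)  →  {above(e), above(f), inpos(e), inpos(f), ready(d), ready(f)}
optimal plan length = 4; 4 > 2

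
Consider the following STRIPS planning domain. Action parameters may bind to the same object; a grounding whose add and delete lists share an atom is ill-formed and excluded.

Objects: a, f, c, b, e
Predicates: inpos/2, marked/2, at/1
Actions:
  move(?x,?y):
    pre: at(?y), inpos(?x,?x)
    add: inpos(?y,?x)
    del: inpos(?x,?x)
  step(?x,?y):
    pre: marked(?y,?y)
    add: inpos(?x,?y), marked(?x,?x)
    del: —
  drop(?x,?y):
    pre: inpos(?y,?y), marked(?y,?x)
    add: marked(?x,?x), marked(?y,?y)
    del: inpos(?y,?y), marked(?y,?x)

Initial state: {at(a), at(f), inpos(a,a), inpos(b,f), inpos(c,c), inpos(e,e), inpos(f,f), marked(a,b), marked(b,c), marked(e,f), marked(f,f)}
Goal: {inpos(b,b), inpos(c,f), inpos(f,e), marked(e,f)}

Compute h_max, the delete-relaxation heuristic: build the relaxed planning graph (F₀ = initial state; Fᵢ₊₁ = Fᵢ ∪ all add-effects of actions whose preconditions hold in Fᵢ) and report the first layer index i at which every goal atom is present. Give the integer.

F0 = init (11 atoms)
F1 = F0 ∪ {inpos(a,c), inpos(a,e), inpos(a,f), inpos(c,f), inpos(e,f), inpos(f,a), inpos(f,c), inpos(f,e), marked(a,a), marked(b,b), marked(c,c), marked(e,e)}  (23 atoms)
F2 = F1 ∪ {inpos(a,b), inpos(b,a), inpos(b,b), inpos(b,c), inpos(b,e), inpos(c,a), inpos(c,b), inpos(c,e), inpos(e,a), inpos(e,b), inpos(e,c), inpos(f,b)}  (35 atoms)
goal ⊆ F2  ⇒  h_max = 2

2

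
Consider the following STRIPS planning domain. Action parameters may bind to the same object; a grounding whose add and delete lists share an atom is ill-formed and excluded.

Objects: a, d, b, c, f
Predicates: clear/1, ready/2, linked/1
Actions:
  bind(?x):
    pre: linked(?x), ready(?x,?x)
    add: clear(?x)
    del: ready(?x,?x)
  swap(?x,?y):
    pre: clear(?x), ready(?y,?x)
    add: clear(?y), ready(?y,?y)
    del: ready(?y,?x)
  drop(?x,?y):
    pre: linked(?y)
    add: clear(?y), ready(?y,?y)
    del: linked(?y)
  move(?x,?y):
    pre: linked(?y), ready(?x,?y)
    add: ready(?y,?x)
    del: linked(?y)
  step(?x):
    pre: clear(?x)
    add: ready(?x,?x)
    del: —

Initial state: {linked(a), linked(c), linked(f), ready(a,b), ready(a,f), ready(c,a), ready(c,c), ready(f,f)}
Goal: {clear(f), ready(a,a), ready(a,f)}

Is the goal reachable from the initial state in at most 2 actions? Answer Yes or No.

1. bind(f)  →  {clear(f), linked(a), linked(c), linked(f), ready(a,b), ready(a,f), ready(c,a), ready(c,c)}
2. drop(a,a)  →  {clear(a), clear(f), linked(c), linked(f), ready(a,a), ready(a,b), ready(a,f), ready(c,a), ready(c,c)}
optimal plan length = 2; 2 ≤ 2

Yes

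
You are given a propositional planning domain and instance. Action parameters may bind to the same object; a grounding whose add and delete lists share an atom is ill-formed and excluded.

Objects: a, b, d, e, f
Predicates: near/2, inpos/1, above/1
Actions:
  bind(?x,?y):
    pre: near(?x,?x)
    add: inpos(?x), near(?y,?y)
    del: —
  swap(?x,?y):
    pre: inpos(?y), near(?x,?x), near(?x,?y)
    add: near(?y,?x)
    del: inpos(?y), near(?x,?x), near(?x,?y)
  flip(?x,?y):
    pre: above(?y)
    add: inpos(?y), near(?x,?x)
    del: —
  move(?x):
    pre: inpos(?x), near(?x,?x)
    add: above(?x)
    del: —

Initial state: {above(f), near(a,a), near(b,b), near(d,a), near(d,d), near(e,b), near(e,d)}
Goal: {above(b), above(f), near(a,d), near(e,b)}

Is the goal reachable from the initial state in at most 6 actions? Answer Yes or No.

1. bind(a,a)  →  {above(f), inpos(a), near(a,a), near(b,b), near(d,a), near(d,d), near(e,b), near(e,d)}
2. bind(b,a)  →  {above(f), inpos(a), inpos(b), near(a,a), near(b,b), near(d,a), near(d,d), near(e,b), near(e,d)}
3. swap(d,a)  →  {above(f), inpos(b), near(a,a), near(a,d), near(b,b), near(e,b), near(e,d)}
4. move(b)  →  {above(b), above(f), inpos(b), near(a,a), near(a,d), near(b,b), near(e,b), near(e,d)}
optimal plan length = 4; 4 ≤ 6

Yes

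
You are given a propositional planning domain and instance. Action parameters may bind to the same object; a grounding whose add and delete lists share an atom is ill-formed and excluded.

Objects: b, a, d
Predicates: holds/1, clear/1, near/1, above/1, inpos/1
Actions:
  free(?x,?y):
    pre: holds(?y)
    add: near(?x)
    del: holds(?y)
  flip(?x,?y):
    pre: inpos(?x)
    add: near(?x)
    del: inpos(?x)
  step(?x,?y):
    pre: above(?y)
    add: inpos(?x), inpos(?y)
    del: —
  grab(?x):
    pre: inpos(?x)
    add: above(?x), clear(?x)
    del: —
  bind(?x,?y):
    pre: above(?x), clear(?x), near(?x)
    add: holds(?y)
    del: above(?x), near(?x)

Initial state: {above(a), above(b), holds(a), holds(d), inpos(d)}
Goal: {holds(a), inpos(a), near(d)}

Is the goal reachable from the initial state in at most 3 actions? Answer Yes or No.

1. free(d,d)  →  {above(a), above(b), holds(a), inpos(d), near(d)}
2. step(b,a)  →  {above(a), above(b), holds(a), inpos(a), inpos(b), inpos(d), near(d)}
optimal plan length = 2; 2 ≤ 3

Yes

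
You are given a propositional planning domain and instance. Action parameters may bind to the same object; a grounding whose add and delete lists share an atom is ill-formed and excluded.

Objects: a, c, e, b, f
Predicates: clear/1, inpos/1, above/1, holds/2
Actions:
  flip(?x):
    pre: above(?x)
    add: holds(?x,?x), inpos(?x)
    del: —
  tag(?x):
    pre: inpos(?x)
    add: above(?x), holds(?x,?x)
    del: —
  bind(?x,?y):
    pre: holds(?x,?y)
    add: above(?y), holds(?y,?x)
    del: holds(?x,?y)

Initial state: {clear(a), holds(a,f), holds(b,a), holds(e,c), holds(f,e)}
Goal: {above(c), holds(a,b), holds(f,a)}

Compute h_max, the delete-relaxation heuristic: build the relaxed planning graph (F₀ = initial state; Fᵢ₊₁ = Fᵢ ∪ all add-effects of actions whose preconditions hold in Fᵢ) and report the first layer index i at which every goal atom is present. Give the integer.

F0 = init (5 atoms)
F1 = F0 ∪ {above(a), above(c), above(e), above(f), holds(a,b), holds(c,e), holds(e,f), holds(f,a)}  (13 atoms)
goal ⊆ F1  ⇒  h_max = 1

1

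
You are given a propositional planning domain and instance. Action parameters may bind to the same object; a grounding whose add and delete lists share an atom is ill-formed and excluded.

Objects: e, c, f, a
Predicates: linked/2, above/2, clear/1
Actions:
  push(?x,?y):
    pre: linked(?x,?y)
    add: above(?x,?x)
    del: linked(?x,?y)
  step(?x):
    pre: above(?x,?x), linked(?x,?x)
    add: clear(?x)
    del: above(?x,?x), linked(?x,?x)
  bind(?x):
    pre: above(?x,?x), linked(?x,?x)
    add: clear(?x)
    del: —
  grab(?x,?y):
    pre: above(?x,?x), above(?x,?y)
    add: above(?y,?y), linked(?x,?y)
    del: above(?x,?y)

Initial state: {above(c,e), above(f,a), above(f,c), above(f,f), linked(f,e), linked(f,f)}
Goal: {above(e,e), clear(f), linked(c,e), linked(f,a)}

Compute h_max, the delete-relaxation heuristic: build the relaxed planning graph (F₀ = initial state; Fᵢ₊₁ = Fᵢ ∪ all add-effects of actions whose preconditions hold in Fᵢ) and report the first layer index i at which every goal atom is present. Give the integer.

F0 = init (6 atoms)
F1 = F0 ∪ {above(a,a), above(c,c), clear(f), linked(f,a), linked(f,c)}  (11 atoms)
F2 = F1 ∪ {above(e,e), linked(c,e)}  (13 atoms)
goal ⊆ F2  ⇒  h_max = 2

2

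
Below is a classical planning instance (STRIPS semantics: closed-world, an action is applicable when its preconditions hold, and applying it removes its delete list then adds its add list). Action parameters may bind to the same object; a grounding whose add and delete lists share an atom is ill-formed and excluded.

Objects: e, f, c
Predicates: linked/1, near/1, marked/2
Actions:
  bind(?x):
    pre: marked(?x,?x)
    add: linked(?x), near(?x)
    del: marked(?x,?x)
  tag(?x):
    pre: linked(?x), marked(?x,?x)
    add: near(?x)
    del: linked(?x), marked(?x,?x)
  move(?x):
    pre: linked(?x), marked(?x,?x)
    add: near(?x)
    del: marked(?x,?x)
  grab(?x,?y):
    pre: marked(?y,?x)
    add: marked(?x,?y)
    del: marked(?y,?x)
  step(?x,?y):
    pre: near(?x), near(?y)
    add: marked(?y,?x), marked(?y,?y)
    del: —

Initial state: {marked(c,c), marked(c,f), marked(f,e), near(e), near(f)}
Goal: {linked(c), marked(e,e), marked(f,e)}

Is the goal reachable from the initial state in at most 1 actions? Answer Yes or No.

1. bind(c)  →  {linked(c), marked(c,f), marked(f,e), near(c), near(e), near(f)}
2. step(e,e)  →  {linked(c), marked(c,f), marked(e,e), marked(f,e), near(c), near(e), near(f)}
optimal plan length = 2; 2 > 1

No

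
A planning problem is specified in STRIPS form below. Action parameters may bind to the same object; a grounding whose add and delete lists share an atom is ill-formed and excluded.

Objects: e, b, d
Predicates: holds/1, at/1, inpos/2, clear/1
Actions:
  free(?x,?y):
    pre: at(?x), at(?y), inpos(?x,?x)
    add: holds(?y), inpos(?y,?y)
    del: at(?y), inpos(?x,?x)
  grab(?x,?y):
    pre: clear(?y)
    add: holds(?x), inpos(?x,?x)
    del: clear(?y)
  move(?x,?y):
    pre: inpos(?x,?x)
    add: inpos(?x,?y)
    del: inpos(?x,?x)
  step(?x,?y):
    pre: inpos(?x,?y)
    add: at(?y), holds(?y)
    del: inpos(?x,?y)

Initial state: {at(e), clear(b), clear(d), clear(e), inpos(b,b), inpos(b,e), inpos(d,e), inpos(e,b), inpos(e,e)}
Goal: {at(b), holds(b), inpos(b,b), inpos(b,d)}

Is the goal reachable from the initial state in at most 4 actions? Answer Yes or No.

1. move(b,d)  →  {at(e), clear(b), clear(d), clear(e), inpos(b,d), inpos(b,e), inpos(d,e), inpos(e,b), inpos(e,e)}
2. grab(b,e)  →  {at(e), clear(b), clear(d), holds(b), inpos(b,b), inpos(b,d), inpos(b,e), inpos(d,e), inpos(e,b), inpos(e,e)}
3. step(e,b)  →  {at(b), at(e), clear(b), clear(d), holds(b), inpos(b,b), inpos(b,d), inpos(b,e), inpos(d,e), inpos(e,e)}
optimal plan length = 3; 3 ≤ 4

Yes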